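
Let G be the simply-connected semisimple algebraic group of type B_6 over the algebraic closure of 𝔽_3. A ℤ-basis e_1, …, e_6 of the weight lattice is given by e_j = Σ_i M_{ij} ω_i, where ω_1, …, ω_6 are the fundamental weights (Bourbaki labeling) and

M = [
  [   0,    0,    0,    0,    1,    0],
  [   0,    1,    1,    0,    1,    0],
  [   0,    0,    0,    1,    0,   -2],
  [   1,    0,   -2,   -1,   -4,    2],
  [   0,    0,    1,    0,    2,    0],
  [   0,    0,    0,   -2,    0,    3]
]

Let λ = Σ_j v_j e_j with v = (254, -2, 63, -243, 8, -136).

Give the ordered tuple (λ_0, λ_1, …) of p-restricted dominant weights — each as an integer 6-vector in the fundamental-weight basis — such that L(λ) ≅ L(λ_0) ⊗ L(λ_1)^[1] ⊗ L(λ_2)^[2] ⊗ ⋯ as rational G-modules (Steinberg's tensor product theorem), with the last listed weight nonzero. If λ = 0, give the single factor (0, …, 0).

Change of basis e → ω: c = M·v where v = (254, -2, 63, -243, 8, -136):
  c_1 = 0·254 + (0)·(-2) + 0·63 + (0)·(-243) + 1·8 + (0)·(-136) = 8
  c_2 = 0·254 + (1)·(-2) + 1·63 + (0)·(-243) + 1·8 + (0)·(-136) = 69
  c_3 = 0·254 + (0)·(-2) + 0·63 + (1)·(-243) + 0·8 + (-2)·(-136) = 29
  c_4 = 1·254 + (0)·(-2) + (-2)·(63) + (-1)·(-243) + (-4)·(8) + (2)·(-136) = 67
  c_5 = 0·254 + (0)·(-2) + 1·63 + (0)·(-243) + 2·8 + (0)·(-136) = 79
  c_6 = 0·254 + (0)·(-2) + 0·63 + (-2)·(-243) + 0·8 + (3)·(-136) = 78
Base-3 expansion of each c_i:
  c_1 = 8 = 2·3^0 + 2·3^1
  c_2 = 69 = 0·3^0 + 2·3^1 + 1·3^2 + 2·3^3
  c_3 = 29 = 2·3^0 + 0·3^1 + 0·3^2 + 1·3^3
  c_4 = 67 = 1·3^0 + 1·3^1 + 1·3^2 + 2·3^3
  c_5 = 79 = 1·3^0 + 2·3^1 + 2·3^2 + 2·3^3
  c_6 = 78 = 0·3^0 + 2·3^1 + 2·3^2 + 2·3^3
Factor λ_0 = (2, 0, 2, 1, 1, 0)
Factor λ_1 = (2, 2, 0, 1, 2, 2)
Factor λ_2 = (0, 1, 0, 1, 2, 2)
Factor λ_3 = (0, 2, 1, 2, 2, 2)

((2, 0, 2, 1, 1, 0), (2, 2, 0, 1, 2, 2), (0, 1, 0, 1, 2, 2), (0, 2, 1, 2, 2, 2))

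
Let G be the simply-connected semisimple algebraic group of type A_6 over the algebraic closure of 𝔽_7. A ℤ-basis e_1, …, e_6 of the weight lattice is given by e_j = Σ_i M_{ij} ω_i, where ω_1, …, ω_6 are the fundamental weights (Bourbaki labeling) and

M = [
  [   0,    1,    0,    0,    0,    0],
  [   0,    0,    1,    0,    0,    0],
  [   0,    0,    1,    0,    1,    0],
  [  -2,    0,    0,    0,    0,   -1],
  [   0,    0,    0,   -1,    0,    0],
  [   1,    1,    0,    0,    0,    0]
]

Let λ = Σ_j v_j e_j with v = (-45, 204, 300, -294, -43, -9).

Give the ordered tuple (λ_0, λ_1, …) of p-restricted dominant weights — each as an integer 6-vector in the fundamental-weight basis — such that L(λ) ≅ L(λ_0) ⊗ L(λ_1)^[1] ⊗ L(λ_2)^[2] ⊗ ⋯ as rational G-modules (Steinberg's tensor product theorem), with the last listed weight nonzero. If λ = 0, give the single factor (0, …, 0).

((1, 6, 5, 1, 0, 5), (1, 0, 1, 0, 0, 1), (4, 6, 5, 2, 6, 3))

Change of basis e → ω: c = M·v where v = (-45, 204, 300, -294, -43, -9):
  c_1 = 0*-45 + 1*204 + 0*300 + 0*-294 + 0*-43 + 0*-9 = 204
  c_2 = 0*-45 + 0*204 + 1*300 + 0*-294 + 0*-43 + 0*-9 = 300
  c_3 = 0*-45 + 0*204 + 1*300 + 0*-294 + 1*-43 + 0*-9 = 257
  c_4 = -2*-45 + 0*204 + 0*300 + 0*-294 + 0*-43 + -1*-9 = 99
  c_5 = 0*-45 + 0*204 + 0*300 + -1*-294 + 0*-43 + 0*-9 = 294
  c_6 = 1*-45 + 1*204 + 0*300 + 0*-294 + 0*-43 + 0*-9 = 159
Writing each c_i in base p = 7:
  c_1 = 204 = 1·7^0 + 1·7^1 + 4·7^2
  c_2 = 300 = 6·7^0 + 0·7^1 + 6·7^2
  c_3 = 257 = 5·7^0 + 1·7^1 + 5·7^2
  c_4 = 99 = 1·7^0 + 0·7^1 + 2·7^2
  c_5 = 294 = 0·7^0 + 0·7^1 + 6·7^2
  c_6 = 159 = 5·7^0 + 1·7^1 + 3·7^2
p-restricted factor λ_0 = (1, 6, 5, 1, 0, 5)
p-restricted factor λ_1 = (1, 0, 1, 0, 0, 1)
p-restricted factor λ_2 = (4, 6, 5, 2, 6, 3)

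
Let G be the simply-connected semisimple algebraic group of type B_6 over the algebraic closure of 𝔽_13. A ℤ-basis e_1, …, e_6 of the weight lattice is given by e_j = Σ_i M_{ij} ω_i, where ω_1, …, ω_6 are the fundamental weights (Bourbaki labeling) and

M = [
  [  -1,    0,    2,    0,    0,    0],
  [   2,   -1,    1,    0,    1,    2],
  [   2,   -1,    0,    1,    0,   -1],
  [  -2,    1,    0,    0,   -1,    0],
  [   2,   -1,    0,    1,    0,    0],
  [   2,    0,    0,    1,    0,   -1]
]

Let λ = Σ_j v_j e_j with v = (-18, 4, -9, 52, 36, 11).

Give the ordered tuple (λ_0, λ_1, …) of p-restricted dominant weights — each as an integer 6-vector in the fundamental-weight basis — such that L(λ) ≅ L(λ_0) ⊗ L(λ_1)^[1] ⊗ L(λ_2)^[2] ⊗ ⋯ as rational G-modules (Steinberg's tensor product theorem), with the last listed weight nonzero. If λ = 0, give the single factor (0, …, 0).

ω-coordinates c = M·v, v = (-18, 4, -9, 52, 36, 11):
  c_1 = (-1)·(-18) + (0)·(4) + (2)·(-9) + (0)·(52) + (0)·(36) + (0)·(11) = 0
  c_2 = (2)·(-18) + (-1)·(4) + (1)·(-9) + (0)·(52) + (1)·(36) + (2)·(11) = 9
  c_3 = (2)·(-18) + (-1)·(4) + (0)·(-9) + (1)·(52) + (0)·(36) + (-1)·(11) = 1
  c_4 = (-2)·(-18) + (1)·(4) + (0)·(-9) + (0)·(52) + (-1)·(36) + (0)·(11) = 4
  c_5 = (2)·(-18) + (-1)·(4) + (0)·(-9) + (1)·(52) + (0)·(36) + (0)·(11) = 12
  c_6 = (2)·(-18) + (0)·(4) + (0)·(-9) + (1)·(52) + (0)·(36) + (-1)·(11) = 5
Writing each c_i in base p = 13:
  c_1 = 0
  c_2 = 9 = 9·13^0
  c_3 = 1 = 1·13^0
  c_4 = 4 = 4·13^0
  c_5 = 12 = 12·13^0
  c_6 = 5 = 5·13^0
Factor λ_0 = (0, 9, 1, 4, 12, 5)

((0, 9, 1, 4, 12, 5),)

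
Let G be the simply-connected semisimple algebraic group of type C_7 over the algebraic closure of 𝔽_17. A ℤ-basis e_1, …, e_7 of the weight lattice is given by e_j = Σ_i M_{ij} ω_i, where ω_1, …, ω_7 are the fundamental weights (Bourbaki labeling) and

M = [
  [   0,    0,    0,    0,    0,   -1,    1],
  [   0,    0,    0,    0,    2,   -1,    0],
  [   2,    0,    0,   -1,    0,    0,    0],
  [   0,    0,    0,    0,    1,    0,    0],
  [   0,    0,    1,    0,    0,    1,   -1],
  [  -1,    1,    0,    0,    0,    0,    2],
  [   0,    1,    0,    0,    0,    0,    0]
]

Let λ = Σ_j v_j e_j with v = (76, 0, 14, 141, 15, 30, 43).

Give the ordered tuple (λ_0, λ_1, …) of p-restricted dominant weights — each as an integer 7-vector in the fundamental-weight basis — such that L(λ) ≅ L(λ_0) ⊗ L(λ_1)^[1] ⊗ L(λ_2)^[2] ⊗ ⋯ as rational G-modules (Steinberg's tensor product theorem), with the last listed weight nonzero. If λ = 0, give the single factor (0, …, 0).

ω-coordinates c = M·v, v = (76, 0, 14, 141, 15, 30, 43):
  c_1 = (0)·(76) + (0)·(0) + (0)·(14) + (0)·(141) + (0)·(15) + (-1)·(30) + (1)·(43) = 13
  c_2 = (0)·(76) + (0)·(0) + (0)·(14) + (0)·(141) + (2)·(15) + (-1)·(30) + (0)·(43) = 0
  c_3 = (2)·(76) + (0)·(0) + (0)·(14) + (-1)·(141) + (0)·(15) + (0)·(30) + (0)·(43) = 11
  c_4 = (0)·(76) + (0)·(0) + (0)·(14) + (0)·(141) + (1)·(15) + (0)·(30) + (0)·(43) = 15
  c_5 = (0)·(76) + (0)·(0) + (1)·(14) + (0)·(141) + (0)·(15) + (1)·(30) + (-1)·(43) = 1
  c_6 = (-1)·(76) + (1)·(0) + (0)·(14) + (0)·(141) + (0)·(15) + (0)·(30) + (2)·(43) = 10
  c_7 = (0)·(76) + (1)·(0) + (0)·(14) + (0)·(141) + (0)·(15) + (0)·(30) + (0)·(43) = 0
Writing each c_i in base p = 17:
  c_1 = 13 = 13·17^0
  c_2 = 0
  c_3 = 11 = 11·17^0
  c_4 = 15 = 15·17^0
  c_5 = 1 = 1·17^0
  c_6 = 10 = 10·17^0
  c_7 = 0
p-restricted factor λ_0 = (13, 0, 11, 15, 1, 10, 0)

((13, 0, 11, 15, 1, 10, 0),)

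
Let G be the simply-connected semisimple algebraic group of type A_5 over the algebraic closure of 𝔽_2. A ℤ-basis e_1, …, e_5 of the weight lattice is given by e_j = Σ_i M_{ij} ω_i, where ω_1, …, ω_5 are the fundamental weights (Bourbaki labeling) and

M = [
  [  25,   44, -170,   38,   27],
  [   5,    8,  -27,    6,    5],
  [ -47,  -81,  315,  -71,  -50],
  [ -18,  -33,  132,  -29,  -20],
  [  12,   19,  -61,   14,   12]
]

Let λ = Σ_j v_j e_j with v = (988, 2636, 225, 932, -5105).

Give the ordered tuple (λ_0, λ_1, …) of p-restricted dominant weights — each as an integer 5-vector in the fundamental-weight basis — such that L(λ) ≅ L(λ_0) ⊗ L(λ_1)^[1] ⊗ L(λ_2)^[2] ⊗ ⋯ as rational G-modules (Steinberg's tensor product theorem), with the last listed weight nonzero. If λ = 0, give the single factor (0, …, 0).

((1, 0, 1, 0, 1), (1, 0, 0, 0, 1), (1, 1, 0, 0, 0), (1, 0, 0, 0, 0), (0, 1, 0, 0, 0))

Compute c_i = Σ_j M_{ij} v_j with v = (988, 2636, 225, 932, -5105):
  c_1 = 25·988 + 44·2636 + (-170)·(225) + 38·932 + (27)·(-5105) = 15
  c_2 = 5·988 + 8·2636 + (-27)·(225) + 6·932 + (5)·(-5105) = 20
  c_3 = (-47)·(988) + (-81)·(2636) + 315·225 + (-71)·(932) + (-50)·(-5105) = 1
  c_4 = (-18)·(988) + (-33)·(2636) + 132·225 + (-29)·(932) + (-20)·(-5105) = 0
  c_5 = 12·988 + 19·2636 + (-61)·(225) + 14·932 + (12)·(-5105) = 3
Writing each c_i in base p = 2:
  c_1 = 15 = 1·2^0 + 1·2^1 + 1·2^2 + 1·2^3
  c_2 = 20 = 0·2^0 + 0·2^1 + 1·2^2 + 0·2^3 + 1·2^4
  c_3 = 1 = 1·2^0
  c_4 = 0
  c_5 = 3 = 1·2^0 + 1·2^1
λ_0 = (1, 0, 1, 0, 1)
λ_1 = (1, 0, 0, 0, 1)
λ_2 = (1, 1, 0, 0, 0)
λ_3 = (1, 0, 0, 0, 0)
λ_4 = (0, 1, 0, 0, 0)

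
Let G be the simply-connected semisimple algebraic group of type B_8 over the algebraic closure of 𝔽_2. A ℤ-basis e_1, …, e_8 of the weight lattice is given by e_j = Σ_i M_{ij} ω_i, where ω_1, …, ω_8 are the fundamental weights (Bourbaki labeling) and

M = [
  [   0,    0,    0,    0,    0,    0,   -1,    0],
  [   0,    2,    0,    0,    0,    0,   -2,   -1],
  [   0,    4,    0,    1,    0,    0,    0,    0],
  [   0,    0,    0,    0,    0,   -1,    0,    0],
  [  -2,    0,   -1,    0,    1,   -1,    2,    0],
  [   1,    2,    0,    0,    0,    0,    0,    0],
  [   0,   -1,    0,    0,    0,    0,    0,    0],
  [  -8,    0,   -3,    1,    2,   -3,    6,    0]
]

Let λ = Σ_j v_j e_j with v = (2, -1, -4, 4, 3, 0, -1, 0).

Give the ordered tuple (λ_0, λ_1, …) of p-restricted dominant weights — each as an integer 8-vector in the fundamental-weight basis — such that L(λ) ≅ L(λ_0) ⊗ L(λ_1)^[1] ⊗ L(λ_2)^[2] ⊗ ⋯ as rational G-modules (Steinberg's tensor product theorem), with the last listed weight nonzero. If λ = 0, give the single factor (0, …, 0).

In the fundamental-weight basis, λ has coordinates c = M·v (v = (2, -1, -4, 4, 3, 0, -1, 0)):
  c_1 = 0*2 + 0*-1 + 0*-4 + 0*4 + 0*3 + 0*0 + -1*-1 + 0*0 = 1
  c_2 = 0*2 + 2*-1 + 0*-4 + 0*4 + 0*3 + 0*0 + -2*-1 + -1*0 = 0
  c_3 = 0*2 + 4*-1 + 0*-4 + 1*4 + 0*3 + 0*0 + 0*-1 + 0*0 = 0
  c_4 = 0*2 + 0*-1 + 0*-4 + 0*4 + 0*3 + -1*0 + 0*-1 + 0*0 = 0
  c_5 = -2*2 + 0*-1 + -1*-4 + 0*4 + 1*3 + -1*0 + 2*-1 + 0*0 = 1
  c_6 = 1*2 + 2*-1 + 0*-4 + 0*4 + 0*3 + 0*0 + 0*-1 + 0*0 = 0
  c_7 = 0*2 + -1*-1 + 0*-4 + 0*4 + 0*3 + 0*0 + 0*-1 + 0*0 = 1
  c_8 = -8*2 + 0*-1 + -3*-4 + 1*4 + 2*3 + -3*0 + 6*-1 + 0*0 = 0
Expand coordinatewise in base 2:
  c_1 = 1 = 1·2^0
  c_2 = 0
  c_3 = 0
  c_4 = 0
  c_5 = 1 = 1·2^0
  c_6 = 0
  c_7 = 1 = 1·2^0
  c_8 = 0
λ_0 = (1, 0, 0, 0, 1, 0, 1, 0)

((1, 0, 0, 0, 1, 0, 1, 0),)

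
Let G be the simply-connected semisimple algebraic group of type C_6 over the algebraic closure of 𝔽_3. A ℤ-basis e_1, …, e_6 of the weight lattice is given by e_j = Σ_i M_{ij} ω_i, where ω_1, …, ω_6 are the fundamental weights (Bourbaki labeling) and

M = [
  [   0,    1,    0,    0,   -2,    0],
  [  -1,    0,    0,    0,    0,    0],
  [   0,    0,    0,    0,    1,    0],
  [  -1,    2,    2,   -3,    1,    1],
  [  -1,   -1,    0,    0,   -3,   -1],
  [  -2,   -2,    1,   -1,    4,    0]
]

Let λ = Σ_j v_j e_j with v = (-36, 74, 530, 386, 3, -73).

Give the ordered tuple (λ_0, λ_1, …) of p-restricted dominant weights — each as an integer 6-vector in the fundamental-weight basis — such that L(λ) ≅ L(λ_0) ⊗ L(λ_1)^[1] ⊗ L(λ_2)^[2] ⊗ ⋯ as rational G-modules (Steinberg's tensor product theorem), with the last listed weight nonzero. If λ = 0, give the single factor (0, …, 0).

((2, 0, 0, 1, 2, 2), (1, 0, 1, 2, 2, 2), (1, 1, 0, 1, 2, 2), (2, 1, 0, 0, 0, 2))

Compute c_i = Σ_j M_{ij} v_j with v = (-36, 74, 530, 386, 3, -73):
  c_1 = (0)·(-36) + 1·74 + 0·530 + 0·386 + (-2)·(3) + (0)·(-73) = 68
  c_2 = (-1)·(-36) + 0·74 + 0·530 + 0·386 + 0·3 + (0)·(-73) = 36
  c_3 = (0)·(-36) + 0·74 + 0·530 + 0·386 + 1·3 + (0)·(-73) = 3
  c_4 = (-1)·(-36) + 2·74 + 2·530 + (-3)·(386) + 1·3 + (1)·(-73) = 16
  c_5 = (-1)·(-36) + (-1)·(74) + 0·530 + 0·386 + (-3)·(3) + (-1)·(-73) = 26
  c_6 = (-2)·(-36) + (-2)·(74) + 1·530 + (-1)·(386) + 4·3 + (0)·(-73) = 80
Writing each c_i in base p = 3:
  c_1 = 68 = 2·3^0 + 1·3^1 + 1·3^2 + 2·3^3
  c_2 = 36 = 0·3^0 + 0·3^1 + 1·3^2 + 1·3^3
  c_3 = 3 = 0·3^0 + 1·3^1
  c_4 = 16 = 1·3^0 + 2·3^1 + 1·3^2
  c_5 = 26 = 2·3^0 + 2·3^1 + 2·3^2
  c_6 = 80 = 2·3^0 + 2·3^1 + 2·3^2 + 2·3^3
λ_0 = (2, 0, 0, 1, 2, 2)
λ_1 = (1, 0, 1, 2, 2, 2)
λ_2 = (1, 1, 0, 1, 2, 2)
λ_3 = (2, 1, 0, 0, 0, 2)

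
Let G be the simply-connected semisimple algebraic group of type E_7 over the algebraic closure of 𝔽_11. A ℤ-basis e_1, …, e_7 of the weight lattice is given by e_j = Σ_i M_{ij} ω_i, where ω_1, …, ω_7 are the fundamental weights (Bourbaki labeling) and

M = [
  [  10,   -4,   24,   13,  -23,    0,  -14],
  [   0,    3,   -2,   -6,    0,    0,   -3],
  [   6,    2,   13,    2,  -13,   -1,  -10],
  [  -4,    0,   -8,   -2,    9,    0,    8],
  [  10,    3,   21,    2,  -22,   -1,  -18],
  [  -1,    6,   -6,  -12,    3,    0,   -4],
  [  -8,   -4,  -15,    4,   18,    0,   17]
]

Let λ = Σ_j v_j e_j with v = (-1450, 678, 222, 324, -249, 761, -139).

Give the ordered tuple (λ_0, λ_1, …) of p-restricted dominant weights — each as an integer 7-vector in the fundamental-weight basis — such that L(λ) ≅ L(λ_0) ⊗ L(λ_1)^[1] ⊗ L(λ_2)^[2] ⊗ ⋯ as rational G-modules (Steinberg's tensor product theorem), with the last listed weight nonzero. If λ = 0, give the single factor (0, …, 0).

((1, 8, 1, 1, 8, 8, 9), (0, 5, 5, 2, 5, 9, 0))

ω-coordinates c = M·v, v = (-1450, 678, 222, 324, -249, 761, -139):
  c_1 = 10*-1450 + -4*678 + 24*222 + 13*324 + -23*-249 + 0*761 + -14*-139 = 1
  c_2 = 0*-1450 + 3*678 + -2*222 + -6*324 + 0*-249 + 0*761 + -3*-139 = 63
  c_3 = 6*-1450 + 2*678 + 13*222 + 2*324 + -13*-249 + -1*761 + -10*-139 = 56
  c_4 = -4*-1450 + 0*678 + -8*222 + -2*324 + 9*-249 + 0*761 + 8*-139 = 23
  c_5 = 10*-1450 + 3*678 + 21*222 + 2*324 + -22*-249 + -1*761 + -18*-139 = 63
  c_6 = -1*-1450 + 6*678 + -6*222 + -12*324 + 3*-249 + 0*761 + -4*-139 = 107
  c_7 = -8*-1450 + -4*678 + -15*222 + 4*324 + 18*-249 + 0*761 + 17*-139 = 9
p = 11; digits c_i = Σ_j d_{ij}·11^j, 0 ≤ d_{ij} < 11:
  c_1 = 1 = 1·11^0
  c_2 = 63 = 8·11^0 + 5·11^1
  c_3 = 56 = 1·11^0 + 5·11^1
  c_4 = 23 = 1·11^0 + 2·11^1
  c_5 = 63 = 8·11^0 + 5·11^1
  c_6 = 107 = 8·11^0 + 9·11^1
  c_7 = 9 = 9·11^0
λ_0 = (1, 8, 1, 1, 8, 8, 9)
λ_1 = (0, 5, 5, 2, 5, 9, 0)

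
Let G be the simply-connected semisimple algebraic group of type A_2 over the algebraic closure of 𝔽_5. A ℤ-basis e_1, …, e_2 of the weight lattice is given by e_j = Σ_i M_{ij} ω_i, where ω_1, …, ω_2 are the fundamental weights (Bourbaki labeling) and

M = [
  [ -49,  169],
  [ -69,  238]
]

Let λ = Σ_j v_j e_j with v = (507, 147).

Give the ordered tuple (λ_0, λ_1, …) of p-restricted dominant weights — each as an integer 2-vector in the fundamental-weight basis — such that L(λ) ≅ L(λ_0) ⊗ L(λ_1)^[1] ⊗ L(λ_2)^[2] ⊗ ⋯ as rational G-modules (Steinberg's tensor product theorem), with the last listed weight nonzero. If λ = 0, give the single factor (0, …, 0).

Change of basis e → ω: c = M·v where v = (507, 147):
  c_1 = -49*507 + 169*147 = 0
  c_2 = -69*507 + 238*147 = 3
Writing each c_i in base p = 5:
  c_1 = 0
  c_2 = 3 = 3·5^0
Factor λ_0 = (0, 3)

((0, 3),)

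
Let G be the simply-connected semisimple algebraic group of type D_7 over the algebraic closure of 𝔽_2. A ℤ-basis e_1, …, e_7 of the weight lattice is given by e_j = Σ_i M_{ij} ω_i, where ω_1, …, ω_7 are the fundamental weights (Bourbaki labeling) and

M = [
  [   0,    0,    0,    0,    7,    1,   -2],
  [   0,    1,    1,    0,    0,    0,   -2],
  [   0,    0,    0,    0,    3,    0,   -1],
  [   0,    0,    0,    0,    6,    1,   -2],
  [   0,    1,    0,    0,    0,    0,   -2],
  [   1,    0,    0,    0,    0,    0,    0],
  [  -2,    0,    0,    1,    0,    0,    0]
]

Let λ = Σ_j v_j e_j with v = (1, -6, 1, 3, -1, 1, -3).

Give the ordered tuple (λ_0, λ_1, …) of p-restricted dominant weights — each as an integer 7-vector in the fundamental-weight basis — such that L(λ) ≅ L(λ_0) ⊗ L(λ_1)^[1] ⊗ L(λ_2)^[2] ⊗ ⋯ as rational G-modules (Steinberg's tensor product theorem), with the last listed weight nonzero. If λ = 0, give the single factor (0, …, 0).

In the fundamental-weight basis, λ has coordinates c = M·v (v = (1, -6, 1, 3, -1, 1, -3)):
  c_1 = 0·1 + (0)·(-6) + 0·1 + 0·3 + (7)·(-1) + 1·1 + (-2)·(-3) = 0
  c_2 = 0·1 + (1)·(-6) + 1·1 + 0·3 + (0)·(-1) + 0·1 + (-2)·(-3) = 1
  c_3 = 0·1 + (0)·(-6) + 0·1 + 0·3 + (3)·(-1) + 0·1 + (-1)·(-3) = 0
  c_4 = 0·1 + (0)·(-6) + 0·1 + 0·3 + (6)·(-1) + 1·1 + (-2)·(-3) = 1
  c_5 = 0·1 + (1)·(-6) + 0·1 + 0·3 + (0)·(-1) + 0·1 + (-2)·(-3) = 0
  c_6 = 1·1 + (0)·(-6) + 0·1 + 0·3 + (0)·(-1) + 0·1 + (0)·(-3) = 1
  c_7 = (-2)·(1) + (0)·(-6) + 0·1 + 1·3 + (0)·(-1) + 0·1 + (0)·(-3) = 1
Writing each c_i in base p = 2:
  c_1 = 0
  c_2 = 1 = 1·2^0
  c_3 = 0
  c_4 = 1 = 1·2^0
  c_5 = 0
  c_6 = 1 = 1·2^0
  c_7 = 1 = 1·2^0
p-restricted factor λ_0 = (0, 1, 0, 1, 0, 1, 1)

((0, 1, 0, 1, 0, 1, 1),)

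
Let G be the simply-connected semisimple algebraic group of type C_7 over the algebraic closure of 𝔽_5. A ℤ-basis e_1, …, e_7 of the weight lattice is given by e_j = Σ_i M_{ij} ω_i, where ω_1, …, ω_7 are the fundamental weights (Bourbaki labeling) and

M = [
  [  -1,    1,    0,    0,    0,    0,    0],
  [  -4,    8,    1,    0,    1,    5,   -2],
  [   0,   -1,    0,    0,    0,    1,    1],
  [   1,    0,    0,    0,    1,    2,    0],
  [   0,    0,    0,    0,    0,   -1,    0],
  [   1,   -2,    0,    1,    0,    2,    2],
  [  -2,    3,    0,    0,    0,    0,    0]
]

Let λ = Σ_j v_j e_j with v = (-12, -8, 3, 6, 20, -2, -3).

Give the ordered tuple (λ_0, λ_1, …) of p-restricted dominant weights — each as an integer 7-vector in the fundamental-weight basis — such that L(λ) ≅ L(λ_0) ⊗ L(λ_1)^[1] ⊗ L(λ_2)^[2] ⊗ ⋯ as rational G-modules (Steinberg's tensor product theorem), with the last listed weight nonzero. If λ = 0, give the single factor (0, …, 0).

ω-coordinates c = M·v, v = (-12, -8, 3, 6, 20, -2, -3):
  c_1 = (-1)·(-12) + (1)·(-8) + (0)·(3) + (0)·(6) + (0)·(20) + (0)·(-2) + (0)·(-3) = 4
  c_2 = (-4)·(-12) + (8)·(-8) + (1)·(3) + (0)·(6) + (1)·(20) + (5)·(-2) + (-2)·(-3) = 3
  c_3 = (0)·(-12) + (-1)·(-8) + (0)·(3) + (0)·(6) + (0)·(20) + (1)·(-2) + (1)·(-3) = 3
  c_4 = (1)·(-12) + (0)·(-8) + (0)·(3) + (0)·(6) + (1)·(20) + (2)·(-2) + (0)·(-3) = 4
  c_5 = (0)·(-12) + (0)·(-8) + (0)·(3) + (0)·(6) + (0)·(20) + (-1)·(-2) + (0)·(-3) = 2
  c_6 = (1)·(-12) + (-2)·(-8) + (0)·(3) + (1)·(6) + (0)·(20) + (2)·(-2) + (2)·(-3) = 0
  c_7 = (-2)·(-12) + (3)·(-8) + (0)·(3) + (0)·(6) + (0)·(20) + (0)·(-2) + (0)·(-3) = 0
Base-5 expansion of each c_i:
  c_1 = 4 = 4·5^0
  c_2 = 3 = 3·5^0
  c_3 = 3 = 3·5^0
  c_4 = 4 = 4·5^0
  c_5 = 2 = 2·5^0
  c_6 = 0
  c_7 = 0
Factor λ_0 = (4, 3, 3, 4, 2, 0, 0)

((4, 3, 3, 4, 2, 0, 0),)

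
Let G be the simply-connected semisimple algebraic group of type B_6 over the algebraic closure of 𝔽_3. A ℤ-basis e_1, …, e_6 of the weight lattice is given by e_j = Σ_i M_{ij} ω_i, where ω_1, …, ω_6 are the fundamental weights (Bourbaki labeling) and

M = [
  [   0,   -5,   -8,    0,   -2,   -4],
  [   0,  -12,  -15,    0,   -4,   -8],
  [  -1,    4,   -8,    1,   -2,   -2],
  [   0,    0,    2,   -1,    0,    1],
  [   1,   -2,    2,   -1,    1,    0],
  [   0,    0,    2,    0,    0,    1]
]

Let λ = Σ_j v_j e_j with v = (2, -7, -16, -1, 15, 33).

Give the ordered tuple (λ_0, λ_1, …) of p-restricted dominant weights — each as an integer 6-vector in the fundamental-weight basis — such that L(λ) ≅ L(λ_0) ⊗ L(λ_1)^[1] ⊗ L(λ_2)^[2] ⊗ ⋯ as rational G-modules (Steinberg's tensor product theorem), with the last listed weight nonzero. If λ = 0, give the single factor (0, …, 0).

((1, 0, 1, 2, 0, 1),)

Change of basis e → ω: c = M·v where v = (2, -7, -16, -1, 15, 33):
  c_1 = 0*2 + -5*-7 + -8*-16 + 0*-1 + -2*15 + -4*33 = 1
  c_2 = 0*2 + -12*-7 + -15*-16 + 0*-1 + -4*15 + -8*33 = 0
  c_3 = -1*2 + 4*-7 + -8*-16 + 1*-1 + -2*15 + -2*33 = 1
  c_4 = 0*2 + 0*-7 + 2*-16 + -1*-1 + 0*15 + 1*33 = 2
  c_5 = 1*2 + -2*-7 + 2*-16 + -1*-1 + 1*15 + 0*33 = 0
  c_6 = 0*2 + 0*-7 + 2*-16 + 0*-1 + 0*15 + 1*33 = 1
Expand coordinatewise in base 3:
  c_1 = 1 = 1·3^0
  c_2 = 0
  c_3 = 1 = 1·3^0
  c_4 = 2 = 2·3^0
  c_5 = 0
  c_6 = 1 = 1·3^0
p-restricted factor λ_0 = (1, 0, 1, 2, 0, 1)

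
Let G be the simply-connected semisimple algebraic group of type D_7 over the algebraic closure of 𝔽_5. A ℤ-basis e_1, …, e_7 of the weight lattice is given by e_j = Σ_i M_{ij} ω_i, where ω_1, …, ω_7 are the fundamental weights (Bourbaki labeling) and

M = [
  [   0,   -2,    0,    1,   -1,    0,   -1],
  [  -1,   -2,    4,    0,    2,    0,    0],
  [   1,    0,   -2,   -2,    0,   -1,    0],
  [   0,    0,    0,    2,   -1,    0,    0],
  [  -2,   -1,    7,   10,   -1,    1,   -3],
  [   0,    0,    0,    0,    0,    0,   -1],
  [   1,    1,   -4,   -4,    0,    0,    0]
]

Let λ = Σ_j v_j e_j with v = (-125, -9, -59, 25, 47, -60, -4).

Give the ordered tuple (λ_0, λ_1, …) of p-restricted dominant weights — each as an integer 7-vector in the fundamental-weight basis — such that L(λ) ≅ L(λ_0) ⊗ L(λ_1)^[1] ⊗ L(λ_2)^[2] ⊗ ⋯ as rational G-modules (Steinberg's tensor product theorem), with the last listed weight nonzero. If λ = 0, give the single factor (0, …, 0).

ω-coordinates c = M·v, v = (-125, -9, -59, 25, 47, -60, -4):
  c_1 = (0)·(-125) + (-2)·(-9) + (0)·(-59) + 1·25 + (-1)·(47) + (0)·(-60) + (-1)·(-4) = 0
  c_2 = (-1)·(-125) + (-2)·(-9) + (4)·(-59) + 0·25 + 2·47 + (0)·(-60) + (0)·(-4) = 1
  c_3 = (1)·(-125) + (0)·(-9) + (-2)·(-59) + (-2)·(25) + 0·47 + (-1)·(-60) + (0)·(-4) = 3
  c_4 = (0)·(-125) + (0)·(-9) + (0)·(-59) + 2·25 + (-1)·(47) + (0)·(-60) + (0)·(-4) = 3
  c_5 = (-2)·(-125) + (-1)·(-9) + (7)·(-59) + 10·25 + (-1)·(47) + (1)·(-60) + (-3)·(-4) = 1
  c_6 = (0)·(-125) + (0)·(-9) + (0)·(-59) + 0·25 + 0·47 + (0)·(-60) + (-1)·(-4) = 4
  c_7 = (1)·(-125) + (1)·(-9) + (-4)·(-59) + (-4)·(25) + 0·47 + (0)·(-60) + (0)·(-4) = 2
Base-5 expansion of each c_i:
  c_1 = 0
  c_2 = 1 = 1·5^0
  c_3 = 3 = 3·5^0
  c_4 = 3 = 3·5^0
  c_5 = 1 = 1·5^0
  c_6 = 4 = 4·5^0
  c_7 = 2 = 2·5^0
Factor λ_0 = (0, 1, 3, 3, 1, 4, 2)

((0, 1, 3, 3, 1, 4, 2),)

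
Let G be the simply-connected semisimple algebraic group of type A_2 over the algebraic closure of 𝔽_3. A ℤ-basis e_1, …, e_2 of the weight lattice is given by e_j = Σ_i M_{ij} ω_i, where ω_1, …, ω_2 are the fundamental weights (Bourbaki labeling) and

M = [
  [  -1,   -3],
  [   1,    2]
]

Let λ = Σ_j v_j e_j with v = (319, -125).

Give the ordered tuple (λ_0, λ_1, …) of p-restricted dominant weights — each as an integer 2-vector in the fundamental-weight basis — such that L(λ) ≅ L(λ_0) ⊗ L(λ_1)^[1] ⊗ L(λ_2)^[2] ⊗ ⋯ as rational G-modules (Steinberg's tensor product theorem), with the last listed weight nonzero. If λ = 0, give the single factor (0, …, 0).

((2, 0), (0, 2), (0, 1), (2, 2))

Converting to the ω-basis (c_i = row i of M dotted with v = (319, -125)):
  c_1 = -1*319 + -3*-125 = 56
  c_2 = 1*319 + 2*-125 = 69
p = 3; digits c_i = Σ_j d_{ij}·3^j, 0 ≤ d_{ij} < 3:
  c_1 = 56 = 2·3^0 + 0·3^1 + 0·3^2 + 2·3^3
  c_2 = 69 = 0·3^0 + 2·3^1 + 1·3^2 + 2·3^3
λ_0 = (2, 0)
λ_1 = (0, 2)
λ_2 = (0, 1)
λ_3 = (2, 2)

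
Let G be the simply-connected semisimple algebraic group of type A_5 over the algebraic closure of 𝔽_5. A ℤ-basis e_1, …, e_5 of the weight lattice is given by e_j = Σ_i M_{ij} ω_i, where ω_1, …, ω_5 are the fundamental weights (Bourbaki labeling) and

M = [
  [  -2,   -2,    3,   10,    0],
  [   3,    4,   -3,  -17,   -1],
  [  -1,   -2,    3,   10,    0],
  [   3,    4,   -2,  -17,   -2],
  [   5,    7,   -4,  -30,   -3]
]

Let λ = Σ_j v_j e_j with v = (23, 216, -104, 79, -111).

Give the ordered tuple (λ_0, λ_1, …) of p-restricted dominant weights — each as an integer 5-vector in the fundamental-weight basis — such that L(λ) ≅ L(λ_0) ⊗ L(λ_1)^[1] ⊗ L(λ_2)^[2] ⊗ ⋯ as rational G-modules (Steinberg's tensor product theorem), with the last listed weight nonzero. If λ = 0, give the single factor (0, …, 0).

((0, 3, 3, 0, 1), (0, 2, 4, 4, 1))

Converting to the ω-basis (c_i = row i of M dotted with v = (23, 216, -104, 79, -111)):
  c_1 = (-2)·(23) + (-2)·(216) + (3)·(-104) + (10)·(79) + (0)·(-111) = 0
  c_2 = (3)·(23) + (4)·(216) + (-3)·(-104) + (-17)·(79) + (-1)·(-111) = 13
  c_3 = (-1)·(23) + (-2)·(216) + (3)·(-104) + (10)·(79) + (0)·(-111) = 23
  c_4 = (3)·(23) + (4)·(216) + (-2)·(-104) + (-17)·(79) + (-2)·(-111) = 20
  c_5 = (5)·(23) + (7)·(216) + (-4)·(-104) + (-30)·(79) + (-3)·(-111) = 6
Expand coordinatewise in base 5:
  c_1 = 0
  c_2 = 13 = 3·5^0 + 2·5^1
  c_3 = 23 = 3·5^0 + 4·5^1
  c_4 = 20 = 0·5^0 + 4·5^1
  c_5 = 6 = 1·5^0 + 1·5^1
p-restricted factor λ_0 = (0, 3, 3, 0, 1)
p-restricted factor λ_1 = (0, 2, 4, 4, 1)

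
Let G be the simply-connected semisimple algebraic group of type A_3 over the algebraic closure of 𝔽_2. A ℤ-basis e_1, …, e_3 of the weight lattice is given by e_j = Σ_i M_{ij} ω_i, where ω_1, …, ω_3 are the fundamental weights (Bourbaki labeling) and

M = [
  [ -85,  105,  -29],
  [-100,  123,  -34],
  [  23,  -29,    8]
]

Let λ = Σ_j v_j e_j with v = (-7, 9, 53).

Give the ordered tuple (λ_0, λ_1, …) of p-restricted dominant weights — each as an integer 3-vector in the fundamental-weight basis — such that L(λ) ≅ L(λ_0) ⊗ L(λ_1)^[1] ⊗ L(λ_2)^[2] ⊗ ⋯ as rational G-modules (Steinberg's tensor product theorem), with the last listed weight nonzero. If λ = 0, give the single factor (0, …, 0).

ω-coordinates c = M·v, v = (-7, 9, 53):
  c_1 = (-85)·(-7) + (105)·(9) + (-29)·(53) = 3
  c_2 = (-100)·(-7) + (123)·(9) + (-34)·(53) = 5
  c_3 = (23)·(-7) + (-29)·(9) + (8)·(53) = 2
Expand coordinatewise in base 2:
  c_1 = 3 = 1·2^0 + 1·2^1
  c_2 = 5 = 1·2^0 + 0·2^1 + 1·2^2
  c_3 = 2 = 0·2^0 + 1·2^1
Factor λ_0 = (1, 1, 0)
Factor λ_1 = (1, 0, 1)
Factor λ_2 = (0, 1, 0)

((1, 1, 0), (1, 0, 1), (0, 1, 0))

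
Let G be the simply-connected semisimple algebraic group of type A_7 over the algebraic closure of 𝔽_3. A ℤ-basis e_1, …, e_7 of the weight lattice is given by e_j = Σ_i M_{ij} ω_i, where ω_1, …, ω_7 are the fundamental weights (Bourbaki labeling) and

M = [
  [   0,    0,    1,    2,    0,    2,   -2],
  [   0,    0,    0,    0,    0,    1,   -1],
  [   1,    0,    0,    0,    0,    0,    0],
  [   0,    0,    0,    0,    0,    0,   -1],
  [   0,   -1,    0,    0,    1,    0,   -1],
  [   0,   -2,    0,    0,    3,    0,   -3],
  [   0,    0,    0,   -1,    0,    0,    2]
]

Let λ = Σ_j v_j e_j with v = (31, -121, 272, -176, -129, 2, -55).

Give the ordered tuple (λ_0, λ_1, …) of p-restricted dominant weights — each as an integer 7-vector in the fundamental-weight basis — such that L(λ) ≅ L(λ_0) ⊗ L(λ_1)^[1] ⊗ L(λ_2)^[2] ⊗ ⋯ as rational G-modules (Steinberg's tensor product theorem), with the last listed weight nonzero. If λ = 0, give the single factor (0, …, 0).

((1, 0, 1, 1, 2, 2, 0), (2, 1, 1, 0, 0, 0, 1), (0, 0, 0, 0, 2, 2, 1), (1, 2, 1, 2, 1, 0, 2))

In the fundamental-weight basis, λ has coordinates c = M·v (v = (31, -121, 272, -176, -129, 2, -55)):
  c_1 = (0)·(31) + (0)·(-121) + (1)·(272) + (2)·(-176) + (0)·(-129) + (2)·(2) + (-2)·(-55) = 34
  c_2 = (0)·(31) + (0)·(-121) + (0)·(272) + (0)·(-176) + (0)·(-129) + (1)·(2) + (-1)·(-55) = 57
  c_3 = (1)·(31) + (0)·(-121) + (0)·(272) + (0)·(-176) + (0)·(-129) + (0)·(2) + (0)·(-55) = 31
  c_4 = (0)·(31) + (0)·(-121) + (0)·(272) + (0)·(-176) + (0)·(-129) + (0)·(2) + (-1)·(-55) = 55
  c_5 = (0)·(31) + (-1)·(-121) + (0)·(272) + (0)·(-176) + (1)·(-129) + (0)·(2) + (-1)·(-55) = 47
  c_6 = (0)·(31) + (-2)·(-121) + (0)·(272) + (0)·(-176) + (3)·(-129) + (0)·(2) + (-3)·(-55) = 20
  c_7 = (0)·(31) + (0)·(-121) + (0)·(272) + (-1)·(-176) + (0)·(-129) + (0)·(2) + (2)·(-55) = 66
Expand coordinatewise in base 3:
  c_1 = 34 = 1·3^0 + 2·3^1 + 0·3^2 + 1·3^3
  c_2 = 57 = 0·3^0 + 1·3^1 + 0·3^2 + 2·3^3
  c_3 = 31 = 1·3^0 + 1·3^1 + 0·3^2 + 1·3^3
  c_4 = 55 = 1·3^0 + 0·3^1 + 0·3^2 + 2·3^3
  c_5 = 47 = 2·3^0 + 0·3^1 + 2·3^2 + 1·3^3
  c_6 = 20 = 2·3^0 + 0·3^1 + 2·3^2
  c_7 = 66 = 0·3^0 + 1·3^1 + 1·3^2 + 2·3^3
Factor λ_0 = (1, 0, 1, 1, 2, 2, 0)
Factor λ_1 = (2, 1, 1, 0, 0, 0, 1)
Factor λ_2 = (0, 0, 0, 0, 2, 2, 1)
Factor λ_3 = (1, 2, 1, 2, 1, 0, 2)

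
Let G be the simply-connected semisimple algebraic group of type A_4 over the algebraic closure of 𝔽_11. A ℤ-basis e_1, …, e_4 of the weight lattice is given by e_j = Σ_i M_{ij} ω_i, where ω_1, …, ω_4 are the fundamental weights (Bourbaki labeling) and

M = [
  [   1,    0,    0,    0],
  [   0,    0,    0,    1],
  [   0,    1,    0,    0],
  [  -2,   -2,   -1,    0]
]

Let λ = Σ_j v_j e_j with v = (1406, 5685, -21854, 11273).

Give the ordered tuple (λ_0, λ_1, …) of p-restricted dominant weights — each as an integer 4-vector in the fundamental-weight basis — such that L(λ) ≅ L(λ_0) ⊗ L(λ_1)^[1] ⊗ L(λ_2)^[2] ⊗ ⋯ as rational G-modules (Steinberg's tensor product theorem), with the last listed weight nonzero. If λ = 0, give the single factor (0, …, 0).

Converting to the ω-basis (c_i = row i of M dotted with v = (1406, 5685, -21854, 11273)):
  c_1 = (1)·(1406) + (0)·(5685) + (0)·(-21854) + (0)·(11273) = 1406
  c_2 = (0)·(1406) + (0)·(5685) + (0)·(-21854) + (1)·(11273) = 11273
  c_3 = (0)·(1406) + (1)·(5685) + (0)·(-21854) + (0)·(11273) = 5685
  c_4 = (-2)·(1406) + (-2)·(5685) + (-1)·(-21854) + (0)·(11273) = 7672
p = 11; digits c_i = Σ_j d_{ij}·11^j, 0 ≤ d_{ij} < 11:
  c_1 = 1406 = 9·11^0 + 6·11^1 + 0·11^2 + 1·11^3
  c_2 = 11273 = 9·11^0 + 1·11^1 + 5·11^2 + 8·11^3
  c_3 = 5685 = 9·11^0 + 10·11^1 + 2·11^2 + 4·11^3
  c_4 = 7672 = 5·11^0 + 4·11^1 + 8·11^2 + 5·11^3
λ_0 = (9, 9, 9, 5)
λ_1 = (6, 1, 10, 4)
λ_2 = (0, 5, 2, 8)
λ_3 = (1, 8, 4, 5)

((9, 9, 9, 5), (6, 1, 10, 4), (0, 5, 2, 8), (1, 8, 4, 5))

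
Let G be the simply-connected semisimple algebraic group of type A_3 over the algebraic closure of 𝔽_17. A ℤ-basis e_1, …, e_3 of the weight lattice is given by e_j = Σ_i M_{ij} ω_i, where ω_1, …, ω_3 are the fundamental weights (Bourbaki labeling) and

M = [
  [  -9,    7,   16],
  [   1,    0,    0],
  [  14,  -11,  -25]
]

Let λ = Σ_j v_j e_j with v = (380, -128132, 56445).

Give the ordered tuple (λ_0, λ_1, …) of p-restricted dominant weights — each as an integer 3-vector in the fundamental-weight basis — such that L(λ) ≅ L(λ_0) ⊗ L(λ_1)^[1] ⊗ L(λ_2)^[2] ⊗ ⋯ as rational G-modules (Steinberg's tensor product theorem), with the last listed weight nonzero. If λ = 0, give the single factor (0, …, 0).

In the fundamental-weight basis, λ has coordinates c = M·v (v = (380, -128132, 56445)):
  c_1 = (-9)·(380) + (7)·(-128132) + 16·56445 = 2776
  c_2 = 1·380 + (0)·(-128132) + 0·56445 = 380
  c_3 = 14·380 + (-11)·(-128132) + (-25)·(56445) = 3647
Writing each c_i in base p = 17:
  c_1 = 2776 = 5·17^0 + 10·17^1 + 9·17^2
  c_2 = 380 = 6·17^0 + 5·17^1 + 1·17^2
  c_3 = 3647 = 9·17^0 + 10·17^1 + 12·17^2
λ_0 = (5, 6, 9)
λ_1 = (10, 5, 10)
λ_2 = (9, 1, 12)

((5, 6, 9), (10, 5, 10), (9, 1, 12))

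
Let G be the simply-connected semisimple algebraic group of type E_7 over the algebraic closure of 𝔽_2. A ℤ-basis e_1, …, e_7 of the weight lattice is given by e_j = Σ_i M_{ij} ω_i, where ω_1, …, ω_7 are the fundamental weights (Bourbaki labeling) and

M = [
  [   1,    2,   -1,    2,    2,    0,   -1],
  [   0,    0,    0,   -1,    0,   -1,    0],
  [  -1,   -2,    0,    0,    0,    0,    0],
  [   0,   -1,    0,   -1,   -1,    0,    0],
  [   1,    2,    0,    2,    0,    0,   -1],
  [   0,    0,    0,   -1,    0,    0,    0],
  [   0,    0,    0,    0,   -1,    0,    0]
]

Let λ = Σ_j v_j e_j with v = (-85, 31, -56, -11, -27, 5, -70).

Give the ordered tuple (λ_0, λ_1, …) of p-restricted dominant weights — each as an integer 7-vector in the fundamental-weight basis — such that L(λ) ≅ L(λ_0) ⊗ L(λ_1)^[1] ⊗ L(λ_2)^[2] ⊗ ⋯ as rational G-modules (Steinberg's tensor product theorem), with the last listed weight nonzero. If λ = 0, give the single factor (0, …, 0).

((1, 0, 1, 1, 1, 1, 1), (1, 1, 1, 1, 0, 1, 1), (0, 1, 1, 1, 0, 0, 0), (1, 0, 0, 0, 1, 1, 1), (1, 0, 1, 0, 1, 0, 1))

In the fundamental-weight basis, λ has coordinates c = M·v (v = (-85, 31, -56, -11, -27, 5, -70)):
  c_1 = (1)·(-85) + (2)·(31) + (-1)·(-56) + (2)·(-11) + (2)·(-27) + (0)·(5) + (-1)·(-70) = 27
  c_2 = (0)·(-85) + (0)·(31) + (0)·(-56) + (-1)·(-11) + (0)·(-27) + (-1)·(5) + (0)·(-70) = 6
  c_3 = (-1)·(-85) + (-2)·(31) + (0)·(-56) + (0)·(-11) + (0)·(-27) + (0)·(5) + (0)·(-70) = 23
  c_4 = (0)·(-85) + (-1)·(31) + (0)·(-56) + (-1)·(-11) + (-1)·(-27) + (0)·(5) + (0)·(-70) = 7
  c_5 = (1)·(-85) + (2)·(31) + (0)·(-56) + (2)·(-11) + (0)·(-27) + (0)·(5) + (-1)·(-70) = 25
  c_6 = (0)·(-85) + (0)·(31) + (0)·(-56) + (-1)·(-11) + (0)·(-27) + (0)·(5) + (0)·(-70) = 11
  c_7 = (0)·(-85) + (0)·(31) + (0)·(-56) + (0)·(-11) + (-1)·(-27) + (0)·(5) + (0)·(-70) = 27
p = 2; digits c_i = Σ_j d_{ij}·2^j, 0 ≤ d_{ij} < 2:
  c_1 = 27 = 1·2^0 + 1·2^1 + 0·2^2 + 1·2^3 + 1·2^4
  c_2 = 6 = 0·2^0 + 1·2^1 + 1·2^2
  c_3 = 23 = 1·2^0 + 1·2^1 + 1·2^2 + 0·2^3 + 1·2^4
  c_4 = 7 = 1·2^0 + 1·2^1 + 1·2^2
  c_5 = 25 = 1·2^0 + 0·2^1 + 0·2^2 + 1·2^3 + 1·2^4
  c_6 = 11 = 1·2^0 + 1·2^1 + 0·2^2 + 1·2^3
  c_7 = 27 = 1·2^0 + 1·2^1 + 0·2^2 + 1·2^3 + 1·2^4
Factor λ_0 = (1, 0, 1, 1, 1, 1, 1)
Factor λ_1 = (1, 1, 1, 1, 0, 1, 1)
Factor λ_2 = (0, 1, 1, 1, 0, 0, 0)
Factor λ_3 = (1, 0, 0, 0, 1, 1, 1)
Factor λ_4 = (1, 0, 1, 0, 1, 0, 1)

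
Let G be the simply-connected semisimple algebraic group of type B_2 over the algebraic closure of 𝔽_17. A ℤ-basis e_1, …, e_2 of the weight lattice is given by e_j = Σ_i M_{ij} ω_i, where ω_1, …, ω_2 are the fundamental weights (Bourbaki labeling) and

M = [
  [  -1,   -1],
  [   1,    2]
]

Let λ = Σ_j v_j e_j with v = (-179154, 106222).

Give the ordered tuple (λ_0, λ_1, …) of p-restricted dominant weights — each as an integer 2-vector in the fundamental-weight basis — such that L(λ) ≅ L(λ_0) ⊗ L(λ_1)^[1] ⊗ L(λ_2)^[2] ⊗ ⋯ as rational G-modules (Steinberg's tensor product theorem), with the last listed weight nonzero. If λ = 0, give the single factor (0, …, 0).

((2, 4), (6, 3), (14, 13), (14, 6))

Converting to the ω-basis (c_i = row i of M dotted with v = (-179154, 106222)):
  c_1 = -1*-179154 + -1*106222 = 72932
  c_2 = 1*-179154 + 2*106222 = 33290
Base-17 expansion of each c_i:
  c_1 = 72932 = 2·17^0 + 6·17^1 + 14·17^2 + 14·17^3
  c_2 = 33290 = 4·17^0 + 3·17^1 + 13·17^2 + 6·17^3
λ_0 = (2, 4)
λ_1 = (6, 3)
λ_2 = (14, 13)
λ_3 = (14, 6)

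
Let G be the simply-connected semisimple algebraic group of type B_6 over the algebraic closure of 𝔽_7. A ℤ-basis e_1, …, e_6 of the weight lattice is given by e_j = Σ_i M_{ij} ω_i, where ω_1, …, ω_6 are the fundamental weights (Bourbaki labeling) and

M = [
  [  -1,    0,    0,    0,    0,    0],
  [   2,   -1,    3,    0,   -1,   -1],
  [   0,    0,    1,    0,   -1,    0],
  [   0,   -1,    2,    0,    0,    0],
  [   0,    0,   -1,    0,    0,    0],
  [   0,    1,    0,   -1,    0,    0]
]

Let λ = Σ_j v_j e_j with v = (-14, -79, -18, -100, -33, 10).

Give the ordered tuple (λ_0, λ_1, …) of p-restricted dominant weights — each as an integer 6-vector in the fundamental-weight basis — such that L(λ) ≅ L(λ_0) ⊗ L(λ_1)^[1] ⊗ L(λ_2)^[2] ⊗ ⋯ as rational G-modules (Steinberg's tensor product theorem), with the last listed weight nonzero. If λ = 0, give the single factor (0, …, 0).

ω-coordinates c = M·v, v = (-14, -79, -18, -100, -33, 10):
  c_1 = (-1)·(-14) + (0)·(-79) + (0)·(-18) + (0)·(-100) + (0)·(-33) + (0)·(10) = 14
  c_2 = (2)·(-14) + (-1)·(-79) + (3)·(-18) + (0)·(-100) + (-1)·(-33) + (-1)·(10) = 20
  c_3 = (0)·(-14) + (0)·(-79) + (1)·(-18) + (0)·(-100) + (-1)·(-33) + (0)·(10) = 15
  c_4 = (0)·(-14) + (-1)·(-79) + (2)·(-18) + (0)·(-100) + (0)·(-33) + (0)·(10) = 43
  c_5 = (0)·(-14) + (0)·(-79) + (-1)·(-18) + (0)·(-100) + (0)·(-33) + (0)·(10) = 18
  c_6 = (0)·(-14) + (1)·(-79) + (0)·(-18) + (-1)·(-100) + (0)·(-33) + (0)·(10) = 21
Expand coordinatewise in base 7:
  c_1 = 14 = 0·7^0 + 2·7^1
  c_2 = 20 = 6·7^0 + 2·7^1
  c_3 = 15 = 1·7^0 + 2·7^1
  c_4 = 43 = 1·7^0 + 6·7^1
  c_5 = 18 = 4·7^0 + 2·7^1
  c_6 = 21 = 0·7^0 + 3·7^1
Factor λ_0 = (0, 6, 1, 1, 4, 0)
Factor λ_1 = (2, 2, 2, 6, 2, 3)

((0, 6, 1, 1, 4, 0), (2, 2, 2, 6, 2, 3))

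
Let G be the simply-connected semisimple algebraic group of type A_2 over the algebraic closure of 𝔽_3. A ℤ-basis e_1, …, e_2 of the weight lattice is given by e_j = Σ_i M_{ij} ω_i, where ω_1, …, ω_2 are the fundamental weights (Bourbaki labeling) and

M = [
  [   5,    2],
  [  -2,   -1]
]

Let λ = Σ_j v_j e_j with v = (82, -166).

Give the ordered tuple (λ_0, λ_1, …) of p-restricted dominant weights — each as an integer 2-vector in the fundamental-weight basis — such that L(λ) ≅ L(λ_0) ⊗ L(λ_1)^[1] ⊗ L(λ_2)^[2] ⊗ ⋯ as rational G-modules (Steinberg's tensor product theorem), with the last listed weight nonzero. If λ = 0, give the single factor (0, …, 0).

Compute c_i = Σ_j M_{ij} v_j with v = (82, -166):
  c_1 = (5)·(82) + (2)·(-166) = 78
  c_2 = (-2)·(82) + (-1)·(-166) = 2
Writing each c_i in base p = 3:
  c_1 = 78 = 0·3^0 + 2·3^1 + 2·3^2 + 2·3^3
  c_2 = 2 = 2·3^0
λ_0 = (0, 2)
λ_1 = (2, 0)
λ_2 = (2, 0)
λ_3 = (2, 0)

((0, 2), (2, 0), (2, 0), (2, 0))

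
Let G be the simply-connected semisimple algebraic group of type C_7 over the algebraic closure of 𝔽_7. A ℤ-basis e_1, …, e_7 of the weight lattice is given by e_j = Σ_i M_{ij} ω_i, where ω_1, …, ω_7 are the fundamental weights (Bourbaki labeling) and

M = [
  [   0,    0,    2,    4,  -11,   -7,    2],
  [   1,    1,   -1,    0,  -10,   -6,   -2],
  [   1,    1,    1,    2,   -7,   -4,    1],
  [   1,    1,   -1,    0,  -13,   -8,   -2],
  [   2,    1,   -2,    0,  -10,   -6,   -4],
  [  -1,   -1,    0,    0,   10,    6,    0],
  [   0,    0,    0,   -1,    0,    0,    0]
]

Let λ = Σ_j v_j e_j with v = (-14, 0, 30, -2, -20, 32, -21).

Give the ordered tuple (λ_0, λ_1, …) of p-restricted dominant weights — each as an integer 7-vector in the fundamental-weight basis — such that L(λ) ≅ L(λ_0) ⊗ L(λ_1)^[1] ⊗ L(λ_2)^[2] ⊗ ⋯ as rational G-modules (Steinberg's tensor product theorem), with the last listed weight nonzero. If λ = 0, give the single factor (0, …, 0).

ω-coordinates c = M·v, v = (-14, 0, 30, -2, -20, 32, -21):
  c_1 = 0*-14 + 0*0 + 2*30 + 4*-2 + -11*-20 + -7*32 + 2*-21 = 6
  c_2 = 1*-14 + 1*0 + -1*30 + 0*-2 + -10*-20 + -6*32 + -2*-21 = 6
  c_3 = 1*-14 + 1*0 + 1*30 + 2*-2 + -7*-20 + -4*32 + 1*-21 = 3
  c_4 = 1*-14 + 1*0 + -1*30 + 0*-2 + -13*-20 + -8*32 + -2*-21 = 2
  c_5 = 2*-14 + 1*0 + -2*30 + 0*-2 + -10*-20 + -6*32 + -4*-21 = 4
  c_6 = -1*-14 + -1*0 + 0*30 + 0*-2 + 10*-20 + 6*32 + 0*-21 = 6
  c_7 = 0*-14 + 0*0 + 0*30 + -1*-2 + 0*-20 + 0*32 + 0*-21 = 2
Base-7 expansion of each c_i:
  c_1 = 6 = 6·7^0
  c_2 = 6 = 6·7^0
  c_3 = 3 = 3·7^0
  c_4 = 2 = 2·7^0
  c_5 = 4 = 4·7^0
  c_6 = 6 = 6·7^0
  c_7 = 2 = 2·7^0
λ_0 = (6, 6, 3, 2, 4, 6, 2)

((6, 6, 3, 2, 4, 6, 2),)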